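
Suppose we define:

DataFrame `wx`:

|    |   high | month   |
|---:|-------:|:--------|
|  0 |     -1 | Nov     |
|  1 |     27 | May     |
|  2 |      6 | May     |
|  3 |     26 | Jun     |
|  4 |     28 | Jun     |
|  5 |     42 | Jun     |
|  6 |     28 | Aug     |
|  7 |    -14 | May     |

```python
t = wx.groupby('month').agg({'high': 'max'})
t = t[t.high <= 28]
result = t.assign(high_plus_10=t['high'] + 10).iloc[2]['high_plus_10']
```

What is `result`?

group by month, max of high:
       high
month      
Aug      28
Jun      42
May      27
Nov      -1
filter rows where high <= 28:
       high
month      
Aug      28
May      27
Nov      -1
add column high_plus_10 = t['high'] + 10:
       high  high_plus_10
month                    
Aug      28            38
May      27            37
Nov      -1             9

9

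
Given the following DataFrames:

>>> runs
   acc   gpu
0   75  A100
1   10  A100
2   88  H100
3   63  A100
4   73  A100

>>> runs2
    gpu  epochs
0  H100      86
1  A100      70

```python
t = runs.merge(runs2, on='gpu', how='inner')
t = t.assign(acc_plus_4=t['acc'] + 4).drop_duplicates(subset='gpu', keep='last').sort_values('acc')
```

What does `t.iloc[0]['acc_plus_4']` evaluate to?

merge on 'gpu' (how='inner') → 5 rows:
   acc   gpu  epochs
0   75  A100      70
1   10  A100      70
2   88  H100      86
3   63  A100      70
4   73  A100      70
add column acc_plus_4 = t['acc'] + 4:
   acc   gpu  epochs  acc_plus_4
0   75  A100      70          79
1   10  A100      70          14
2   88  H100      86          92
3   63  A100      70          67
4   73  A100      70          77
drop duplicate gpu (keep=last):
   acc   gpu  epochs  acc_plus_4
2   88  H100      86          92
4   73  A100      70          77
sort by acc:
   acc   gpu  epochs  acc_plus_4
4   73  A100      70          77
2   88  H100      86          92
The value at position 0, column 'acc_plus_4' is 77.

77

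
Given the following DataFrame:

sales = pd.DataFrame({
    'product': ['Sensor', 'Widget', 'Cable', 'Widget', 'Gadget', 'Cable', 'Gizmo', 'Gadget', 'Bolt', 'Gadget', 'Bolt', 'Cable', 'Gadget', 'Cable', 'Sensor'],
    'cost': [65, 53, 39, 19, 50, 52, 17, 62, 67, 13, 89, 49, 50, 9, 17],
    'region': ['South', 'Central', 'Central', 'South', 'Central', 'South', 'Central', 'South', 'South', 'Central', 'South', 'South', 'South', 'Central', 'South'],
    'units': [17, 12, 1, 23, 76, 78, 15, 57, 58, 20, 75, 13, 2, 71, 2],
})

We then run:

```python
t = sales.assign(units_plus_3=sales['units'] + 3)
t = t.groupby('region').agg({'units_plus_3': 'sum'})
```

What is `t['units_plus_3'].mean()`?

282.5

add column units_plus_3 = sales['units'] + 3:
   product  cost   region  units  units_plus_3
0   Sensor    65    South     17            20
1   Widget    53  Central     12            15
2    Cable    39  Central      1             4
3   Widget    19    South     23            26
4   Gadget    50  Central     76            79
5    Cable    52    South     78            81
6    Gizmo    17  Central     15            18
7   Gadget    62    South     57            60
8     Bolt    67    South     58            61
9   Gadget    13  Central     20            23
10    Bolt    89    South     75            78
11   Cable    49    South     13            16
12  Gadget    50    South      2             5
13   Cable     9  Central     71            74
14  Sensor    17    South      2             5
group by region, sum of units_plus_3:
         units_plus_3
region               
Central           213
South             352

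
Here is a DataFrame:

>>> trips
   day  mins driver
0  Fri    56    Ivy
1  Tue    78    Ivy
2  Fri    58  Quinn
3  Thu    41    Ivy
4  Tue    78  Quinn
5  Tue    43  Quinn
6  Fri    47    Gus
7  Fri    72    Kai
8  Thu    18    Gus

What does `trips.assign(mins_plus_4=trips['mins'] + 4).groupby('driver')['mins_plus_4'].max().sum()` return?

add column mins_plus_4 = trips['mins'] + 4:
   day  mins driver  mins_plus_4
0  Fri    56    Ivy           60
1  Tue    78    Ivy           82
2  Fri    58  Quinn           62
3  Thu    41    Ivy           45
4  Tue    78  Quinn           82
5  Tue    43  Quinn           47
6  Fri    47    Gus           51
7  Fri    72    Kai           76
8  Thu    18    Gus           22
group by driver, max of mins_plus_4:
driver
Gus      51
Ivy      82
Kai      76
Quinn    82
Name: mins_plus_4, dtype: int64

291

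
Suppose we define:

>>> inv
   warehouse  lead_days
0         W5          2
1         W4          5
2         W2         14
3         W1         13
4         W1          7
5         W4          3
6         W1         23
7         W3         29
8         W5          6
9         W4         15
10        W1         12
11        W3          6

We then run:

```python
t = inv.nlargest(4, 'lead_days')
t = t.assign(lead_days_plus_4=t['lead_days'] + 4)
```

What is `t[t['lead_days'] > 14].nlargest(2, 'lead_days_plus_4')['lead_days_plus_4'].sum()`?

take 4 rows with largest lead_days:
  warehouse  lead_days
7        W3         29
6        W1         23
9        W4         15
2        W2         14
add column lead_days_plus_4 = t['lead_days'] + 4:
  warehouse  lead_days  lead_days_plus_4
7        W3         29                33
6        W1         23                27
9        W4         15                19
2        W2         14                18
filter rows where lead_days > 14:
  warehouse  lead_days  lead_days_plus_4
7        W3         29                33
6        W1         23                27
9        W4         15                19
take 2 rows with largest lead_days_plus_4:
  warehouse  lead_days  lead_days_plus_4
7        W3         29                33
6        W1         23                27
Hence 60.

60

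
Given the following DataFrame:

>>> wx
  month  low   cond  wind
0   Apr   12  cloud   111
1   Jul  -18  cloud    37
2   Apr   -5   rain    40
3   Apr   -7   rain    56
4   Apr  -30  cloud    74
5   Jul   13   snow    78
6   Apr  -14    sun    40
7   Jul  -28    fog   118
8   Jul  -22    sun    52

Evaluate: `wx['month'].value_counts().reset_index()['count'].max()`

value_counts of month:
month
Apr    5
Jul    4
Name: count, dtype: int64
reset_index():
  month  count
0   Apr      5
1   Jul      4
Reading off the max of column 'count', we get 5.

5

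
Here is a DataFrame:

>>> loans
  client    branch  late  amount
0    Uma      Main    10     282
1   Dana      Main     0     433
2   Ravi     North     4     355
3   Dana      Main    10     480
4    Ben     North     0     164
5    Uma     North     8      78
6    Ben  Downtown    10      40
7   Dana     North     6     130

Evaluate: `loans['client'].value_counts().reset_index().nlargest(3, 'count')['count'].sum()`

7

value_counts of client:
client
Dana    3
Uma     2
Ben     2
Ravi    1
Name: count, dtype: int64
reset_index():
  client  count
0   Dana      3
1    Uma      2
2    Ben      2
3   Ravi      1
take 3 rows with largest count:
  client  count
0   Dana      3
1    Uma      2
2    Ben      2
Hence 7.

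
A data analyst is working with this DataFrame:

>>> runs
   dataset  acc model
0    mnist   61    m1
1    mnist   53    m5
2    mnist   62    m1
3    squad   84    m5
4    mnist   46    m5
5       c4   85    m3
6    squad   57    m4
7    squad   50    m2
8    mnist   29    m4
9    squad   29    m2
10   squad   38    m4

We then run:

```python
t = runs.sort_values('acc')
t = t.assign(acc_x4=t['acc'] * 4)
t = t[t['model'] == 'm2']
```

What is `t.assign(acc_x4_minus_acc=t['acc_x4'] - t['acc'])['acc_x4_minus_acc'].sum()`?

sort by acc:
   dataset  acc model
8    mnist   29    m4
9    squad   29    m2
10   squad   38    m4
4    mnist   46    m5
7    squad   50    m2
1    mnist   53    m5
6    squad   57    m4
0    mnist   61    m1
2    mnist   62    m1
3    squad   84    m5
5       c4   85    m3
add column acc_x4 = t['acc'] * 4:
   dataset  acc model  acc_x4
8    mnist   29    m4     116
9    squad   29    m2     116
10   squad   38    m4     152
4    mnist   46    m5     184
7    squad   50    m2     200
1    mnist   53    m5     212
6    squad   57    m4     228
0    mnist   61    m1     244
2    mnist   62    m1     248
3    squad   84    m5     336
5       c4   85    m3     340
filter rows where model == 'm2':
  dataset  acc model  acc_x4
9   squad   29    m2     116
7   squad   50    m2     200
add column acc_x4_minus_acc = t['acc_x4'] - t['acc']:
  dataset  acc model  acc_x4  acc_x4_minus_acc
9   squad   29    m2     116                87
7   squad   50    m2     200               150
So sum() = 237.

237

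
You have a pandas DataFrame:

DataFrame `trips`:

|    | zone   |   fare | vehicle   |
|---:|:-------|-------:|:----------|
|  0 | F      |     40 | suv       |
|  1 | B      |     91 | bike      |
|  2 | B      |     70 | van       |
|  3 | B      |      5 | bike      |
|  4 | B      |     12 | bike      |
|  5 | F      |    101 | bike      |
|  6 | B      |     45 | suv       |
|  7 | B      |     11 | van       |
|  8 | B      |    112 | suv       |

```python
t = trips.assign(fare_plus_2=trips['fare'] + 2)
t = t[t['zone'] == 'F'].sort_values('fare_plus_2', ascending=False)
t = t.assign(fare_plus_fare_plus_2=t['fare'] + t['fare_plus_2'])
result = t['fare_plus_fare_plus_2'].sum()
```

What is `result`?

add column fare_plus_2 = trips['fare'] + 2:
  zone  fare vehicle  fare_plus_2
0    F    40     suv           42
1    B    91    bike           93
2    B    70     van           72
3    B     5    bike            7
4    B    12    bike           14
5    F   101    bike          103
6    B    45     suv           47
7    B    11     van           13
8    B   112     suv          114
filter rows where zone == 'F':
  zone  fare vehicle  fare_plus_2
0    F    40     suv           42
5    F   101    bike          103
sort by fare_plus_2 descending:
  zone  fare vehicle  fare_plus_2
5    F   101    bike          103
0    F    40     suv           42
add column fare_plus_fare_plus_2 = t['fare'] + t['fare_plus_2']:
  zone  fare vehicle  fare_plus_2  fare_plus_fare_plus_2
5    F   101    bike          103                    204
0    F    40     suv           42                     82

286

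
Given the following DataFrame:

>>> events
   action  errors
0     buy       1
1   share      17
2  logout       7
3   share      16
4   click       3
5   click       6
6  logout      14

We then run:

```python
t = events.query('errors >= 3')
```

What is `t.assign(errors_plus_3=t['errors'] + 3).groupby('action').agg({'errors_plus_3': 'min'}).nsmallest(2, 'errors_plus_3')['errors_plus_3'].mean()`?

filter rows where errors >= 3:
   action  errors
1   share      17
2  logout       7
3   share      16
4   click       3
5   click       6
6  logout      14
add column errors_plus_3 = t['errors'] + 3:
   action  errors  errors_plus_3
1   share      17             20
2  logout       7             10
3   share      16             19
4   click       3              6
5   click       6              9
6  logout      14             17
group by action, min of errors_plus_3:
        errors_plus_3
action               
click               6
logout             10
share              19
take 2 rows with smallest errors_plus_3:
        errors_plus_3
action               
click               6
logout             10

8.0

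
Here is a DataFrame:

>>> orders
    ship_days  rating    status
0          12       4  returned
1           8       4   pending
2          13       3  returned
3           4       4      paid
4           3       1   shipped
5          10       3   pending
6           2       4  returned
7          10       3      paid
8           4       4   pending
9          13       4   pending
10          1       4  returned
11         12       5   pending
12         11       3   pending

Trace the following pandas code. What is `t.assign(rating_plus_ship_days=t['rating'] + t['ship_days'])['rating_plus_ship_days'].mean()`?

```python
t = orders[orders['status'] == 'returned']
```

10.75

filter rows where status == 'returned':
    ship_days  rating    status
0          12       4  returned
2          13       3  returned
6           2       4  returned
10          1       4  returned
add column rating_plus_ship_days = t['rating'] + t['ship_days']:
    ship_days  rating    status  rating_plus_ship_days
0          12       4  returned                     16
2          13       3  returned                     16
6           2       4  returned                      6
10          1       4  returned                      5
Reading off the mean of column 'rating_plus_ship_days', we get 10.75.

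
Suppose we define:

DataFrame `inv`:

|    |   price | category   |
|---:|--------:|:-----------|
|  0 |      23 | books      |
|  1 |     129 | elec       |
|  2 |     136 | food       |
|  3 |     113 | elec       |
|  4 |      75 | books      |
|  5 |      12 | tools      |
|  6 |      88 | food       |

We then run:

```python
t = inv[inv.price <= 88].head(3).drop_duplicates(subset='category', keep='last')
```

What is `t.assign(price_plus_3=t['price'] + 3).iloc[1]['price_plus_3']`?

filter rows where price <= 88:
   price category
0     23    books
4     75    books
5     12    tools
6     88     food
take first 3 rows:
   price category
0     23    books
4     75    books
5     12    tools
drop duplicate category (keep=last):
   price category
4     75    books
5     12    tools
add column price_plus_3 = t['price'] + 3:
   price category  price_plus_3
4     75    books            78
5     12    tools            15
Finally, value at position 1, column 'price_plus_3' = 15.

15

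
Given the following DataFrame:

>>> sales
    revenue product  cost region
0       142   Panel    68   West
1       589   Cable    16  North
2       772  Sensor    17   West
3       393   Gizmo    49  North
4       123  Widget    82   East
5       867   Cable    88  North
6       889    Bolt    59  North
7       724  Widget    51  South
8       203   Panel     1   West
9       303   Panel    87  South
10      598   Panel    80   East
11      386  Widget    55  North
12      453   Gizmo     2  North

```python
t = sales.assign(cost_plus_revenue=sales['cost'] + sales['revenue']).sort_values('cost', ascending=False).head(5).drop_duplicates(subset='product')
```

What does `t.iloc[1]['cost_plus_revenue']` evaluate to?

390

add column cost_plus_revenue = sales['cost'] + sales['revenue']:
    revenue product  cost region  cost_plus_revenue
0       142   Panel    68   West                210
1       589   Cable    16  North                605
2       772  Sensor    17   West                789
3       393   Gizmo    49  North                442
4       123  Widget    82   East                205
5       867   Cable    88  North                955
6       889    Bolt    59  North                948
7       724  Widget    51  South                775
8       203   Panel     1   West                204
9       303   Panel    87  South                390
10      598   Panel    80   East                678
11      386  Widget    55  North                441
12      453   Gizmo     2  North                455
sort by cost descending:
    revenue product  cost region  cost_plus_revenue
5       867   Cable    88  North                955
9       303   Panel    87  South                390
4       123  Widget    82   East                205
10      598   Panel    80   East                678
0       142   Panel    68   West                210
6       889    Bolt    59  North                948
11      386  Widget    55  North                441
7       724  Widget    51  South                775
3       393   Gizmo    49  North                442
2       772  Sensor    17   West                789
1       589   Cable    16  North                605
12      453   Gizmo     2  North                455
8       203   Panel     1   West                204
take first 5 rows:
    revenue product  cost region  cost_plus_revenue
5       867   Cable    88  North                955
9       303   Panel    87  South                390
4       123  Widget    82   East                205
10      598   Panel    80   East                678
0       142   Panel    68   West                210
drop duplicate product (keep=first):
   revenue product  cost region  cost_plus_revenue
5      867   Cable    88  North                955
9      303   Panel    87  South                390
4      123  Widget    82   East                205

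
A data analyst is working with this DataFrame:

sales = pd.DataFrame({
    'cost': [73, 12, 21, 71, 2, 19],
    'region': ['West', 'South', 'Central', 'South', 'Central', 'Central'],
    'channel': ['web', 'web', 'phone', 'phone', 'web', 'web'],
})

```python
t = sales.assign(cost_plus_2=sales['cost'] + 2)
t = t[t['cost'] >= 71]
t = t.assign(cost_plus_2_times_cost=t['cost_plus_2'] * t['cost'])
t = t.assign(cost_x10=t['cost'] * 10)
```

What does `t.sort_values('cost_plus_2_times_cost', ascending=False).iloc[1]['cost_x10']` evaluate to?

add column cost_plus_2 = sales['cost'] + 2:
   cost   region channel  cost_plus_2
0    73     West     web           75
1    12    South     web           14
2    21  Central   phone           23
3    71    South   phone           73
4     2  Central     web            4
5    19  Central     web           21
filter rows where cost >= 71:
   cost region channel  cost_plus_2
0    73   West     web           75
3    71  South   phone           73
add column cost_plus_2_times_cost = t['cost_plus_2'] * t['cost']:
   cost region channel  cost_plus_2  cost_plus_2_times_cost
0    73   West     web           75                    5475
3    71  South   phone           73                    5183
add column cost_x10 = t['cost'] * 10:
   cost region channel  cost_plus_2  cost_plus_2_times_cost  cost_x10
0    73   West     web           75                    5475       730
3    71  South   phone           73                    5183       710
sort by cost_plus_2_times_cost descending:
   cost region channel  cost_plus_2  cost_plus_2_times_cost  cost_x10
0    73   West     web           75                    5475       730
3    71  South   phone           73                    5183       710
Hence 710.

710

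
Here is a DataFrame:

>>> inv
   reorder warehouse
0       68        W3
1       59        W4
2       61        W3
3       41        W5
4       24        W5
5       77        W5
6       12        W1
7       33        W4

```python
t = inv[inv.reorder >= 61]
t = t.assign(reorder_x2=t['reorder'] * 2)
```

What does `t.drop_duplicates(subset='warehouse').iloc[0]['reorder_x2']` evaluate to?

filter rows where reorder >= 61:
   reorder warehouse
0       68        W3
2       61        W3
5       77        W5
add column reorder_x2 = t['reorder'] * 2:
   reorder warehouse  reorder_x2
0       68        W3         136
2       61        W3         122
5       77        W5         154
drop duplicate warehouse (keep=first):
   reorder warehouse  reorder_x2
0       68        W3         136
5       77        W5         154

136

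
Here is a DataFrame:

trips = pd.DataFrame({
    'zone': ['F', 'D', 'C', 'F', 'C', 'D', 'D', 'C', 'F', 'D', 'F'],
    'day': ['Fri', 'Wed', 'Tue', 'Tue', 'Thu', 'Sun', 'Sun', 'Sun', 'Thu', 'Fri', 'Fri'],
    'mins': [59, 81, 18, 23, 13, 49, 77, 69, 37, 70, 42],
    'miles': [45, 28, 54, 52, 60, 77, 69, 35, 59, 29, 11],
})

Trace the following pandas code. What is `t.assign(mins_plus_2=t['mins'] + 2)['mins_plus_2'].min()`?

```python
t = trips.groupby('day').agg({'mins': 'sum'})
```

43

group by day, sum of mins:
     mins
day      
Fri   171
Sun   195
Thu    50
Tue    41
Wed    81
add column mins_plus_2 = t['mins'] + 2:
     mins  mins_plus_2
day                   
Fri   171          173
Sun   195          197
Thu    50           52
Tue    41           43
Wed    81           83
Finally, min of column 'mins_plus_2' = 43.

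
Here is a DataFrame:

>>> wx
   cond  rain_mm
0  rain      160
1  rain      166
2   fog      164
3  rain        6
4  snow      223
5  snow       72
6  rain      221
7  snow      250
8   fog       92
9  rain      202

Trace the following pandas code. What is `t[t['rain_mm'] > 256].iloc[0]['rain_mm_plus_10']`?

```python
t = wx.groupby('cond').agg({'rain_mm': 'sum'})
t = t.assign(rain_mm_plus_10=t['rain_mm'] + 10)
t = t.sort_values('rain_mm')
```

group by cond, sum of rain_mm:
      rain_mm
cond         
fog       256
rain      755
snow      545
add column rain_mm_plus_10 = t['rain_mm'] + 10:
      rain_mm  rain_mm_plus_10
cond                          
fog       256              266
rain      755              765
snow      545              555
sort by rain_mm:
      rain_mm  rain_mm_plus_10
cond                          
fog       256              266
snow      545              555
rain      755              765
filter rows where rain_mm > 256:
      rain_mm  rain_mm_plus_10
cond                          
snow      545              555
rain      755              765

555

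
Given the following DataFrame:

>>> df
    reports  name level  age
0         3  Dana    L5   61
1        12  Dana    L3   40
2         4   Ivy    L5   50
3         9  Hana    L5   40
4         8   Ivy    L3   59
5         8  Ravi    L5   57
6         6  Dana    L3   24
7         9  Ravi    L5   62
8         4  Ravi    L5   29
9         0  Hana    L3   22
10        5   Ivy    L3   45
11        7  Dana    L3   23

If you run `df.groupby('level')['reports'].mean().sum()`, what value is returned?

group by level, mean of reports:
level
L3    6.333333
L5    6.166667
Name: reports, dtype: float64
So sum() = 12.5.

12.5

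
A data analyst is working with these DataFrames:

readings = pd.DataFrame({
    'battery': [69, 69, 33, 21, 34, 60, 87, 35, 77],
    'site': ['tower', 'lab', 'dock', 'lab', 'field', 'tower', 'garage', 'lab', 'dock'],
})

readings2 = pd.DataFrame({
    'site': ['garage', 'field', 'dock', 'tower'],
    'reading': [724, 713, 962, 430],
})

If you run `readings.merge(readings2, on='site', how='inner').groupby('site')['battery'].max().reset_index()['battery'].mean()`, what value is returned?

merge on 'site' (how='inner') → 6 rows:
   battery    site  reading
0       69   tower      430
1       33    dock      962
2       34   field      713
3       60   tower      430
4       87  garage      724
5       77    dock      962
group by site, max of battery:
site
dock      77
field     34
garage    87
tower     69
Name: battery, dtype: int64
reset_index():
     site  battery
0    dock       77
1   field       34
2  garage       87
3   tower       69

66.75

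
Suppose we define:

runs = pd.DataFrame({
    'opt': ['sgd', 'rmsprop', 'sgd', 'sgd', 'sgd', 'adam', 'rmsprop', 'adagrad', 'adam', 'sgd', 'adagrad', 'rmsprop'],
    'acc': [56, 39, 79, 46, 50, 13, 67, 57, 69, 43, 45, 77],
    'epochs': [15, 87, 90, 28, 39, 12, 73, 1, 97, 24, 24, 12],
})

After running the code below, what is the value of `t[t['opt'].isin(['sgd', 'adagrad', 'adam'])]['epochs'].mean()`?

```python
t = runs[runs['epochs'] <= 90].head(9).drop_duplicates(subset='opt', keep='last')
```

filter rows where epochs <= 90:
        opt  acc  epochs
0       sgd   56      15
1   rmsprop   39      87
2       sgd   79      90
3       sgd   46      28
4       sgd   50      39
5      adam   13      12
6   rmsprop   67      73
7   adagrad   57       1
9       sgd   43      24
10  adagrad   45      24
11  rmsprop   77      12
take first 9 rows:
       opt  acc  epochs
0      sgd   56      15
1  rmsprop   39      87
2      sgd   79      90
3      sgd   46      28
4      sgd   50      39
5     adam   13      12
6  rmsprop   67      73
7  adagrad   57       1
9      sgd   43      24
drop duplicate opt (keep=last):
       opt  acc  epochs
5     adam   13      12
6  rmsprop   67      73
7  adagrad   57       1
9      sgd   43      24
filter rows where opt in ['sgd', 'adagrad', 'adam']:
       opt  acc  epochs
5     adam   13      12
7  adagrad   57       1
9      sgd   43      24
Taking the mean of column 'epochs' gives 12.3333333333.

12.3333333333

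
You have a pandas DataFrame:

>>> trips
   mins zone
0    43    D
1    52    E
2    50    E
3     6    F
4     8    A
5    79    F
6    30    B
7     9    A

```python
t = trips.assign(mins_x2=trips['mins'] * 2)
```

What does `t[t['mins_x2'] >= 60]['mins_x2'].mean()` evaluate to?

101.6

add column mins_x2 = trips['mins'] * 2:
   mins zone  mins_x2
0    43    D       86
1    52    E      104
2    50    E      100
3     6    F       12
4     8    A       16
5    79    F      158
6    30    B       60
7     9    A       18
filter rows where mins_x2 >= 60:
   mins zone  mins_x2
0    43    D       86
1    52    E      104
2    50    E      100
5    79    F      158
6    30    B       60
Reading off the mean of column 'mins_x2', we get 101.6.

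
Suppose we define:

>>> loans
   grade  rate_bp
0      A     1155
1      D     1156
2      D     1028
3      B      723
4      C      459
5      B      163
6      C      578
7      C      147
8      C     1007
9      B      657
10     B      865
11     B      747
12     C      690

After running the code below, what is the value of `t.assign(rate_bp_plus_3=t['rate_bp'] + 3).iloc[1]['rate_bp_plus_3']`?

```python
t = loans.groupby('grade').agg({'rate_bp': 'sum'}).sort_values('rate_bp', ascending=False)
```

2884

group by grade, sum of rate_bp:
       rate_bp
grade         
A         1155
B         3155
C         2881
D         2184
sort by rate_bp descending:
       rate_bp
grade         
B         3155
C         2881
D         2184
A         1155
add column rate_bp_plus_3 = t['rate_bp'] + 3:
       rate_bp  rate_bp_plus_3
grade                         
B         3155            3158
C         2881            2884
D         2184            2187
A         1155            1158
The value at position 1, column 'rate_bp_plus_3' is 2884.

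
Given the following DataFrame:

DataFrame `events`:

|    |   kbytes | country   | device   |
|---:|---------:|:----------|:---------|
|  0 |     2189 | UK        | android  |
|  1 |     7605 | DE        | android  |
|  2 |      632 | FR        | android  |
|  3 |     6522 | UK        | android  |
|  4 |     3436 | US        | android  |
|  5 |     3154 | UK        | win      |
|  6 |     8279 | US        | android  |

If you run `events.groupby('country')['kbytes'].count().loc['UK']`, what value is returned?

3

group by country, count of kbytes:
country
DE    1
FR    1
UK    3
US    2
Name: kbytes, dtype: int64
value at index 'UK' → 3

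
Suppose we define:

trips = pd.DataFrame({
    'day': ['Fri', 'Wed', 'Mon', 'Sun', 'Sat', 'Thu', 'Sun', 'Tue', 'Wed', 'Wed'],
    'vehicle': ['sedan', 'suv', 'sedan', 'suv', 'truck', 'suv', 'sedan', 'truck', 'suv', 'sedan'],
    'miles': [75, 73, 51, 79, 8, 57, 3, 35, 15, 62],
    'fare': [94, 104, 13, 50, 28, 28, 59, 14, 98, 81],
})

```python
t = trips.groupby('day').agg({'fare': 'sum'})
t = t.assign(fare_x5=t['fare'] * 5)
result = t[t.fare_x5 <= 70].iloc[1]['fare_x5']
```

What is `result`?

group by day, sum of fare:
     fare
day      
Fri    94
Mon    13
Sat    28
Sun   109
Thu    28
Tue    14
Wed   283
add column fare_x5 = t['fare'] * 5:
     fare  fare_x5
day               
Fri    94      470
Mon    13       65
Sat    28      140
Sun   109      545
Thu    28      140
Tue    14       70
Wed   283     1415
filter rows where fare_x5 <= 70:
     fare  fare_x5
day               
Mon    13       65
Tue    14       70
The value at position 1, column 'fare_x5' is 70.

70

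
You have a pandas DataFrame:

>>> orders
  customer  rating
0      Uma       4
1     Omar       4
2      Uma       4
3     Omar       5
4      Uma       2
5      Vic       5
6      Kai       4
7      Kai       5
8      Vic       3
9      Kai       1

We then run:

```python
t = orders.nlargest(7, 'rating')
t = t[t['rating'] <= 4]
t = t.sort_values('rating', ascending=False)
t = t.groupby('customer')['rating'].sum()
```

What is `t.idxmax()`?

Uma

take 7 rows with largest rating:
  customer  rating
3     Omar       5
5      Vic       5
7      Kai       5
0      Uma       4
1     Omar       4
2      Uma       4
6      Kai       4
filter rows where rating <= 4:
  customer  rating
0      Uma       4
1     Omar       4
2      Uma       4
6      Kai       4
sort by rating descending:
  customer  rating
0      Uma       4
1     Omar       4
2      Uma       4
6      Kai       4
group by customer, sum of rating:
customer
Kai     4
Omar    4
Uma     8
Name: rating, dtype: int64
Then the label with the largest value: Uma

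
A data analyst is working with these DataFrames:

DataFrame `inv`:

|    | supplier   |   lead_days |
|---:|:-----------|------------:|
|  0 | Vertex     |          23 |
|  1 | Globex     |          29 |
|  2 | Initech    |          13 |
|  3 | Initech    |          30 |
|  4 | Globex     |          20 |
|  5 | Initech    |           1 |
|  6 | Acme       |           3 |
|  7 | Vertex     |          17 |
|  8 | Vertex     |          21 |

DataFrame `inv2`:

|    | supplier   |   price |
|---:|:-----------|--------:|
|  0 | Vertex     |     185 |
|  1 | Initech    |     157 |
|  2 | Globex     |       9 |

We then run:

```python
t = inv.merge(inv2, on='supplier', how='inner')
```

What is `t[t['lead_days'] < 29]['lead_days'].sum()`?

95

merge on 'supplier' (how='inner') → 8 rows:
  supplier  lead_days  price
0   Vertex         23    185
1   Globex         29      9
2  Initech         13    157
3  Initech         30    157
4   Globex         20      9
5  Initech          1    157
6   Vertex         17    185
7   Vertex         21    185
filter rows where lead_days < 29:
  supplier  lead_days  price
0   Vertex         23    185
2  Initech         13    157
4   Globex         20      9
5  Initech          1    157
6   Vertex         17    185
7   Vertex         21    185
sum of column 'lead_days' → 95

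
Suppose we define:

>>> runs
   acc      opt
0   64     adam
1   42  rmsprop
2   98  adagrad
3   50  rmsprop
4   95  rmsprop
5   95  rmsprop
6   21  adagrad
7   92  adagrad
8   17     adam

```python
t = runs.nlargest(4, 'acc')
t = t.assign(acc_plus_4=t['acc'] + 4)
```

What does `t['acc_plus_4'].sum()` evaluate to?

take 4 rows with largest acc:
   acc      opt
2   98  adagrad
4   95  rmsprop
5   95  rmsprop
7   92  adagrad
add column acc_plus_4 = t['acc'] + 4:
   acc      opt  acc_plus_4
2   98  adagrad         102
4   95  rmsprop          99
5   95  rmsprop          99
7   92  adagrad          96
Then the sum of column 'acc_plus_4': 396

396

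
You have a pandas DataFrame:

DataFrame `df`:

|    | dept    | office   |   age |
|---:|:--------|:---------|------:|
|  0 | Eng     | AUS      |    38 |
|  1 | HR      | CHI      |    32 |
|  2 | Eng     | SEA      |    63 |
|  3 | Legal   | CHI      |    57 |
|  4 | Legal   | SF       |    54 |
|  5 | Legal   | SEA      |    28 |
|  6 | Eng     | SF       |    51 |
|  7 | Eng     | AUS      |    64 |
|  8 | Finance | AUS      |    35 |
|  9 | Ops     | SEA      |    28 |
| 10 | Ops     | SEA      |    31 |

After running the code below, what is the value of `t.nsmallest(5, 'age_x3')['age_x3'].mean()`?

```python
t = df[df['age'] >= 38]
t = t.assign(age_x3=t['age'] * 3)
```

filter rows where age >= 38:
    dept office  age
0    Eng    AUS   38
2    Eng    SEA   63
3  Legal    CHI   57
4  Legal     SF   54
6    Eng     SF   51
7    Eng    AUS   64
add column age_x3 = t['age'] * 3:
    dept office  age  age_x3
0    Eng    AUS   38     114
2    Eng    SEA   63     189
3  Legal    CHI   57     171
4  Legal     SF   54     162
6    Eng     SF   51     153
7    Eng    AUS   64     192
take 5 rows with smallest age_x3:
    dept office  age  age_x3
0    Eng    AUS   38     114
6    Eng     SF   51     153
4  Legal     SF   54     162
3  Legal    CHI   57     171
2    Eng    SEA   63     189

157.8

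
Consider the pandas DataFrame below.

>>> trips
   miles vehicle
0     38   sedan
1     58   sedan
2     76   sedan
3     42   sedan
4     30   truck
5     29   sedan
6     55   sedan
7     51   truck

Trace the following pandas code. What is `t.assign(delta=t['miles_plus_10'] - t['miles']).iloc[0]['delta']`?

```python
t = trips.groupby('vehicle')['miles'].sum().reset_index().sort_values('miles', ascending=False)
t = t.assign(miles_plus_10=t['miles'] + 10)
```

10

group by vehicle, sum of miles:
vehicle
sedan    298
truck     81
Name: miles, dtype: int64
reset_index():
  vehicle  miles
0   sedan    298
1   truck     81
sort by miles descending:
  vehicle  miles
0   sedan    298
1   truck     81
add column miles_plus_10 = t['miles'] + 10:
  vehicle  miles  miles_plus_10
0   sedan    298            308
1   truck     81             91
add column delta = t['miles_plus_10'] - t['miles']:
  vehicle  miles  miles_plus_10  delta
0   sedan    298            308     10
1   truck     81             91     10
Hence 10.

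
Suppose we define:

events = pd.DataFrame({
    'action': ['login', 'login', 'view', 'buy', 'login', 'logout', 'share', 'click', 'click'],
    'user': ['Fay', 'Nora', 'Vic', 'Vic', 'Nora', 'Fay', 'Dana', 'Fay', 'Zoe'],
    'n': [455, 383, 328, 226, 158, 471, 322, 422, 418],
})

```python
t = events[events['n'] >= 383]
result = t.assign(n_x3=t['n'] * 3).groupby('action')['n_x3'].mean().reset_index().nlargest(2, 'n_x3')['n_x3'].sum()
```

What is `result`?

filter rows where n >= 383:
   action  user    n
0   login   Fay  455
1   login  Nora  383
5  logout   Fay  471
7   click   Fay  422
8   click   Zoe  418
add column n_x3 = t['n'] * 3:
   action  user    n  n_x3
0   login   Fay  455  1365
1   login  Nora  383  1149
5  logout   Fay  471  1413
7   click   Fay  422  1266
8   click   Zoe  418  1254
group by action, mean of n_x3:
action
click     1260.0
login     1257.0
logout    1413.0
Name: n_x3, dtype: float64
reset_index():
   action    n_x3
0   click  1260.0
1   login  1257.0
2  logout  1413.0
take 2 rows with largest n_x3:
   action    n_x3
2  logout  1413.0
0   click  1260.0
sum of column 'n_x3' → 2673.0

2673.0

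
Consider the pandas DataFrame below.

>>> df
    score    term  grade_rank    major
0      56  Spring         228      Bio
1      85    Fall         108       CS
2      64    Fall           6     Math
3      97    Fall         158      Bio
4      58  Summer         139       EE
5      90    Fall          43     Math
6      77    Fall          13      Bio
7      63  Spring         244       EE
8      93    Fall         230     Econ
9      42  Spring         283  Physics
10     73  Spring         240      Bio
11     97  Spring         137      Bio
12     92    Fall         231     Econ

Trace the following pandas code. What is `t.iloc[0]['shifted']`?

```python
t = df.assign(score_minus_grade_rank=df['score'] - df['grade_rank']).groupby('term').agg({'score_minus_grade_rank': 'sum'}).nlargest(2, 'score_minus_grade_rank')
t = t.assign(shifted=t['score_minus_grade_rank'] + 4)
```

-77

add column score_minus_grade_rank = df['score'] - df['grade_rank']:
    score    term  grade_rank    major  score_minus_grade_rank
0      56  Spring         228      Bio                    -172
1      85    Fall         108       CS                     -23
2      64    Fall           6     Math                      58
3      97    Fall         158      Bio                     -61
4      58  Summer         139       EE                     -81
5      90    Fall          43     Math                      47
6      77    Fall          13      Bio                      64
7      63  Spring         244       EE                    -181
8      93    Fall         230     Econ                    -137
9      42  Spring         283  Physics                    -241
10     73  Spring         240      Bio                    -167
11     97  Spring         137      Bio                     -40
12     92    Fall         231     Econ                    -139
group by term, sum of score_minus_grade_rank:
        score_minus_grade_rank
term                          
Fall                      -191
Spring                    -801
Summer                     -81
take 2 rows with largest score_minus_grade_rank:
        score_minus_grade_rank
term                          
Summer                     -81
Fall                      -191
add column shifted = t['score_minus_grade_rank'] + 4:
        score_minus_grade_rank  shifted
term                                   
Summer                     -81      -77
Fall                      -191     -187
value at position 0, column 'shifted' → -77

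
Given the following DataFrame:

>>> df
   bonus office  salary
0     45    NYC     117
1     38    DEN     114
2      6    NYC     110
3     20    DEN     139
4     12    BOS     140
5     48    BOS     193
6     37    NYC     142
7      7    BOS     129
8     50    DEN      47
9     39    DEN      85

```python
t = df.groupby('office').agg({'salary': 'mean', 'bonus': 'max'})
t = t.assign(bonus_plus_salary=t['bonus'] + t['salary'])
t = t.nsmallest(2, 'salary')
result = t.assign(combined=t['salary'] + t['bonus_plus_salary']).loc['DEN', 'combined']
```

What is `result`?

242.5

group by office: mean(salary), max(bonus):
        salary  bonus
office               
BOS     154.00     48
DEN      96.25     50
NYC     123.00     45
add column bonus_plus_salary = t['bonus'] + t['salary']:
        salary  bonus  bonus_plus_salary
office                                  
BOS     154.00     48             202.00
DEN      96.25     50             146.25
NYC     123.00     45             168.00
take 2 rows with smallest salary:
        salary  bonus  bonus_plus_salary
office                                  
DEN      96.25     50             146.25
NYC     123.00     45             168.00
add column combined = t['salary'] + t['bonus_plus_salary']:
        salary  bonus  bonus_plus_salary  combined
office                                            
DEN      96.25     50             146.25     242.5
NYC     123.00     45             168.00     291.0
Then the value at row 'DEN', column 'combined': 242.5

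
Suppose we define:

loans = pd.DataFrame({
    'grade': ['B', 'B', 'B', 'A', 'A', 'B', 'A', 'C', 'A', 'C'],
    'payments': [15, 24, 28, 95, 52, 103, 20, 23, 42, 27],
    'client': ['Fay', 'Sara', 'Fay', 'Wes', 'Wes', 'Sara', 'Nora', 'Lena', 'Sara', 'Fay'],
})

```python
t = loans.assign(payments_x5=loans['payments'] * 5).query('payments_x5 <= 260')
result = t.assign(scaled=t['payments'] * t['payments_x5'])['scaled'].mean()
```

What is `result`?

add column payments_x5 = loans['payments'] * 5:
  grade  payments client  payments_x5
0     B        15    Fay           75
1     B        24   Sara          120
2     B        28    Fay          140
3     A        95    Wes          475
4     A        52    Wes          260
5     B       103   Sara          515
6     A        20   Nora          100
7     C        23   Lena          115
8     A        42   Sara          210
9     C        27    Fay          135
filter rows where payments_x5 <= 260:
  grade  payments client  payments_x5
0     B        15    Fay           75
1     B        24   Sara          120
2     B        28    Fay          140
4     A        52    Wes          260
6     A        20   Nora          100
7     C        23   Lena          115
8     A        42   Sara          210
9     C        27    Fay          135
add column scaled = t['payments'] * t['payments_x5']:
  grade  payments client  payments_x5  scaled
0     B        15    Fay           75    1125
1     B        24   Sara          120    2880
2     B        28    Fay          140    3920
4     A        52    Wes          260   13520
6     A        20   Nora          100    2000
7     C        23   Lena          115    2645
8     A        42   Sara          210    8820
9     C        27    Fay          135    3645

4819.375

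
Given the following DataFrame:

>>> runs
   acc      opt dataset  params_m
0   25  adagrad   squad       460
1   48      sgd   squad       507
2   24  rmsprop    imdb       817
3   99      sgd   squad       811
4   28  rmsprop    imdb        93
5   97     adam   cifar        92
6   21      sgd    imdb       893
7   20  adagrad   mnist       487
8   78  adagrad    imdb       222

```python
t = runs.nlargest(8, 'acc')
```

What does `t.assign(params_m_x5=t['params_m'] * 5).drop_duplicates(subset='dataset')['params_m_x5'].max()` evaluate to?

take 8 rows with largest acc:
   acc      opt dataset  params_m
3   99      sgd   squad       811
5   97     adam   cifar        92
8   78  adagrad    imdb       222
1   48      sgd   squad       507
4   28  rmsprop    imdb        93
0   25  adagrad   squad       460
2   24  rmsprop    imdb       817
6   21      sgd    imdb       893
add column params_m_x5 = t['params_m'] * 5:
   acc      opt dataset  params_m  params_m_x5
3   99      sgd   squad       811         4055
5   97     adam   cifar        92          460
8   78  adagrad    imdb       222         1110
1   48      sgd   squad       507         2535
4   28  rmsprop    imdb        93          465
0   25  adagrad   squad       460         2300
2   24  rmsprop    imdb       817         4085
6   21      sgd    imdb       893         4465
drop duplicate dataset (keep=first):
   acc      opt dataset  params_m  params_m_x5
3   99      sgd   squad       811         4055
5   97     adam   cifar        92          460
8   78  adagrad    imdb       222         1110
Hence 4055.

4055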